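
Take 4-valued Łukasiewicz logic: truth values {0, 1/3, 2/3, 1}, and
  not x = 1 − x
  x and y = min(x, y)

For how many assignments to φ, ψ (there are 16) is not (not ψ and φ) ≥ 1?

φ = 0, ψ = 0 ↦ 1  ≥
φ = 0, ψ = 1/3 ↦ 1  ≥
φ = 0, ψ = 2/3 ↦ 1  ≥
φ = 0, ψ = 1 ↦ 1  ≥
φ = 1/3, ψ = 0 ↦ 2/3  <
φ = 1/3, ψ = 1/3 ↦ 2/3  <
φ = 1/3, ψ = 2/3 ↦ 2/3  <
φ = 1/3, ψ = 1 ↦ 1  ≥
φ = 2/3, ψ = 0 ↦ 1/3  <
φ = 2/3, ψ = 1/3 ↦ 1/3  <
φ = 2/3, ψ = 2/3 ↦ 2/3  <
φ = 2/3, ψ = 1 ↦ 1  ≥
φ = 1, ψ = 0 ↦ 0  <
φ = 1, ψ = 1/3 ↦ 1/3  <
φ = 1, ψ = 2/3 ↦ 2/3  <
φ = 1, ψ = 1 ↦ 1  ≥
So 7 of the 16 assignments meet the threshold.

7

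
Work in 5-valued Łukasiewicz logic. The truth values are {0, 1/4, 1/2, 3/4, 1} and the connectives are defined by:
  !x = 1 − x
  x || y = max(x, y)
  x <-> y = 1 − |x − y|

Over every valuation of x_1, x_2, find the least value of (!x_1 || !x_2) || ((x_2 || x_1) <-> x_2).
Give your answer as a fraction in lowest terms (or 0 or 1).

1/2

Take x_1 = 1, x_2 = 1/2:
!x_1 = !1 = 0
!x_2 = !1/2 = 1/2
!x_1 || !x_2 = 0 || 1/2 = 1/2
x_2 || x_1 = 1/2 || 1 = 1
(x_2 || x_1) <-> x_2 = 1 <-> 1/2 = 1/2
(!x_1 || !x_2) || ((x_2 || x_1) <-> x_2) = 1/2 || 1/2 = 1/2
No assignment yields a value below 1/2, so this is the minimum.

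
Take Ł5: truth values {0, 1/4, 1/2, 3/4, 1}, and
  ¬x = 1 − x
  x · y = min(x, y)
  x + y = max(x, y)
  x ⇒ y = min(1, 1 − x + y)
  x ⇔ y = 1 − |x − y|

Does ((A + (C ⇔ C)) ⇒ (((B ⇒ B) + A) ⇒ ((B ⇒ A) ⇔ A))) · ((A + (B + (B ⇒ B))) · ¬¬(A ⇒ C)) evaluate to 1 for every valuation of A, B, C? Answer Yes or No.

No

Counterexample: take A = 0, B = 0, C = 0.
C ⇔ C = 0 ⇔ 0 = 1
A + (C ⇔ C) = 0 + 1 = 1
B ⇒ B = 0 ⇒ 0 = 1
(B ⇒ B) + A = 1 + 0 = 1
B ⇒ A = 0 ⇒ 0 = 1
(B ⇒ A) ⇔ A = 1 ⇔ 0 = 0
((B ⇒ B) + A) ⇒ ((B ⇒ A) ⇔ A) = 1 ⇒ 0 = 0
(A + (C ⇔ C)) ⇒ (((B ⇒ B) + A) ⇒ ((B ⇒ A) ⇔ A)) = 1 ⇒ 0 = 0
B ⇒ B = 0 ⇒ 0 = 1
B + (B ⇒ B) = 0 + 1 = 1
A + (B + (B ⇒ B)) = 0 + 1 = 1
A ⇒ C = 0 ⇒ 0 = 1
¬(A ⇒ C) = ¬1 = 0
¬¬(A ⇒ C) = ¬0 = 1
(A + (B + (B ⇒ B))) · ¬¬(A ⇒ C) = 1 · 1 = 1
((A + (C ⇔ C)) ⇒ (((B ⇒ B) + A) ⇒ ((B ⇒ A) ⇔ A))) · ((A + (B + (B ⇒ B))) · ¬¬(A ⇒ C)) = 0 · 1 = 0
This gives 0 ≠ 1.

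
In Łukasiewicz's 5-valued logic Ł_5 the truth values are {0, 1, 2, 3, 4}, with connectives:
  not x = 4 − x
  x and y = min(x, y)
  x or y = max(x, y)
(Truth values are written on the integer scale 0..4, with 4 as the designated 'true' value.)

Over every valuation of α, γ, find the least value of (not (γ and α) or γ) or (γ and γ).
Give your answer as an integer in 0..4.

Take α = 2, γ = 2:
γ and α = 2 and 2 = 2
not (γ and α) = not 2 = 2
not (γ and α) or γ = 2 or 2 = 2
γ and γ = 2 and 2 = 2
(not (γ and α) or γ) or (γ and γ) = 2 or 2 = 2
No assignment yields a value below 2, so this is the minimum.

2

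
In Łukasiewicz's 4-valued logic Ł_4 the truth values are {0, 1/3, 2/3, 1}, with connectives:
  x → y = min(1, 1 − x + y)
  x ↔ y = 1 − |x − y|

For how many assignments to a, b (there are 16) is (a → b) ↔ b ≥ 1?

a = 0, b = 0 ↦ 0  <
a = 0, b = 1/3 ↦ 1/3  <
a = 0, b = 2/3 ↦ 2/3  <
a = 0, b = 1 ↦ 1  ≥
a = 1/3, b = 0 ↦ 1/3  <
a = 1/3, b = 1/3 ↦ 1/3  <
a = 1/3, b = 2/3 ↦ 2/3  <
a = 1/3, b = 1 ↦ 1  ≥
a = 2/3, b = 0 ↦ 2/3  <
a = 2/3, b = 1/3 ↦ 2/3  <
a = 2/3, b = 2/3 ↦ 2/3  <
a = 2/3, b = 1 ↦ 1  ≥
a = 1, b = 0 ↦ 1  ≥
a = 1, b = 1/3 ↦ 1  ≥
a = 1, b = 2/3 ↦ 1  ≥
a = 1, b = 1 ↦ 1  ≥
So 7 of the 16 assignments meet the threshold.

7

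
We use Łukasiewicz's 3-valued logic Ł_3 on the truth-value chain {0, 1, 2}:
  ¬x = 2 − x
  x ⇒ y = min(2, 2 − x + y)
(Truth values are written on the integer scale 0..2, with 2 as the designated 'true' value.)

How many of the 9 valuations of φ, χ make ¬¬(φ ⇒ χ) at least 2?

6

φ = 0, χ = 0 ↦ 2  ≥
φ = 0, χ = 1 ↦ 2  ≥
φ = 0, χ = 2 ↦ 2  ≥
φ = 1, χ = 0 ↦ 1  <
φ = 1, χ = 1 ↦ 2  ≥
φ = 1, χ = 2 ↦ 2  ≥
φ = 2, χ = 0 ↦ 0  <
φ = 2, χ = 1 ↦ 1  <
φ = 2, χ = 2 ↦ 2  ≥
So 6 of the 9 assignments meet the threshold.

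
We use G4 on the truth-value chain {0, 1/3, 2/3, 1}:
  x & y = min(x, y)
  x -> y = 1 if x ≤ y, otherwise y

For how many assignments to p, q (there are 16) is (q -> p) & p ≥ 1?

4

p = 0, q = 0 ↦ 0  <
p = 0, q = 1/3 ↦ 0  <
p = 0, q = 2/3 ↦ 0  <
p = 0, q = 1 ↦ 0  <
p = 1/3, q = 0 ↦ 1/3  <
p = 1/3, q = 1/3 ↦ 1/3  <
p = 1/3, q = 2/3 ↦ 1/3  <
p = 1/3, q = 1 ↦ 1/3  <
p = 2/3, q = 0 ↦ 2/3  <
p = 2/3, q = 1/3 ↦ 2/3  <
p = 2/3, q = 2/3 ↦ 2/3  <
p = 2/3, q = 1 ↦ 2/3  <
p = 1, q = 0 ↦ 1  ≥
p = 1, q = 1/3 ↦ 1  ≥
p = 1, q = 2/3 ↦ 1  ≥
p = 1, q = 1 ↦ 1  ≥
So 4 of the 16 assignments meet the threshold.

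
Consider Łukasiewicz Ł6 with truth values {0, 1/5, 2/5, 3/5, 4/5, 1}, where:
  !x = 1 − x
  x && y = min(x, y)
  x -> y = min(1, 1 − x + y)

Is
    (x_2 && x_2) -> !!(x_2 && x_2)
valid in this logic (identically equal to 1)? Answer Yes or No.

Yes

x_2 = 0 ↦ 1
x_2 = 1/5 ↦ 1
x_2 = 2/5 ↦ 1
x_2 = 3/5 ↦ 1
x_2 = 4/5 ↦ 1
x_2 = 1 ↦ 1
Every assignment gives a value ≥ 1.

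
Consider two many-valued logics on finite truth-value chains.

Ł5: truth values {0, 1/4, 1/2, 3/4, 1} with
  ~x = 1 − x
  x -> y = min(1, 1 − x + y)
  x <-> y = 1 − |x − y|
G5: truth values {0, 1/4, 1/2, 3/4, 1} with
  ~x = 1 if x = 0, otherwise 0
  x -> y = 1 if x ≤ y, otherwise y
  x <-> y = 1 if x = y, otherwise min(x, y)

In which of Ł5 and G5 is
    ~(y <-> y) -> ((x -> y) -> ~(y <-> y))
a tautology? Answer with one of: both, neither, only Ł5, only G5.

both

In Ł5: every assignment gives 1 — tautology.
In G5: every assignment gives 1 — tautology.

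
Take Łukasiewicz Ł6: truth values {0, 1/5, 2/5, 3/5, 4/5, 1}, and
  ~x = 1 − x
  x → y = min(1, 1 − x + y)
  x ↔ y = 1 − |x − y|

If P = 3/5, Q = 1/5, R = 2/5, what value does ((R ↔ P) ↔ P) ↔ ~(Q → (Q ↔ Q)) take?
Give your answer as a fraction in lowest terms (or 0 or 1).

R ↔ P = 2/5 ↔ 3/5 = 4/5
(R ↔ P) ↔ P = 4/5 ↔ 3/5 = 4/5
Q ↔ Q = 1/5 ↔ 1/5 = 1
Q → (Q ↔ Q) = 1/5 → 1 = 1
~(Q → (Q ↔ Q)) = ~1 = 0
((R ↔ P) ↔ P) ↔ ~(Q → (Q ↔ Q)) = 4/5 ↔ 0 = 1/5

1/5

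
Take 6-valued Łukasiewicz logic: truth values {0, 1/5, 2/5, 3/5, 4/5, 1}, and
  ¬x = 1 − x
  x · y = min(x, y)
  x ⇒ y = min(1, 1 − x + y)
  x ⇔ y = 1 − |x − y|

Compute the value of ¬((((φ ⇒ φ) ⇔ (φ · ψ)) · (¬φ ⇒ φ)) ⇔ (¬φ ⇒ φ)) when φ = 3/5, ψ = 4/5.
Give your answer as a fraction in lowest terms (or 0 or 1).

2/5

φ ⇒ φ = 3/5 ⇒ 3/5 = 1
φ · ψ = 3/5 · 4/5 = 3/5
(φ ⇒ φ) ⇔ (φ · ψ) = 1 ⇔ 3/5 = 3/5
¬φ = ¬3/5 = 2/5
¬φ ⇒ φ = 2/5 ⇒ 3/5 = 1
((φ ⇒ φ) ⇔ (φ · ψ)) · (¬φ ⇒ φ) = 3/5 · 1 = 3/5
¬φ = ¬3/5 = 2/5
¬φ ⇒ φ = 2/5 ⇒ 3/5 = 1
(((φ ⇒ φ) ⇔ (φ · ψ)) · (¬φ ⇒ φ)) ⇔ (¬φ ⇒ φ) = 3/5 ⇔ 1 = 3/5
¬((((φ ⇒ φ) ⇔ (φ · ψ)) · (¬φ ⇒ φ)) ⇔ (¬φ ⇒ φ)) = ¬3/5 = 2/5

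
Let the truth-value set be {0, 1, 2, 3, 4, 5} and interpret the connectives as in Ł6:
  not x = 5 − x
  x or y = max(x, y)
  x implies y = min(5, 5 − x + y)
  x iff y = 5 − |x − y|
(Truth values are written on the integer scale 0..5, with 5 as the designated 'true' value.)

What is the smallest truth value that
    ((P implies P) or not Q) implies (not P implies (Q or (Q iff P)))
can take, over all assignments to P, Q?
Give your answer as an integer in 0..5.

Take P = 0, Q = 2:
P implies P = 0 implies 0 = 5
not Q = not 2 = 3
(P implies P) or not Q = 5 or 3 = 5
not P = not 0 = 5
Q iff P = 2 iff 0 = 3
Q or (Q iff P) = 2 or 3 = 3
not P implies (Q or (Q iff P)) = 5 implies 3 = 3
((P implies P) or not Q) implies (not P implies (Q or (Q iff P))) = 5 implies 3 = 3
No assignment yields a value below 3, so this is the minimum.

3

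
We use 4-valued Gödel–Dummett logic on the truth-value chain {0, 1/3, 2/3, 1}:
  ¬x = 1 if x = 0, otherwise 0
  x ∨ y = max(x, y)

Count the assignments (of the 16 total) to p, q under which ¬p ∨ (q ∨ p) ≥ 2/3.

14

p = 0, q = 0 ↦ 1  ≥
p = 0, q = 1/3 ↦ 1  ≥
p = 0, q = 2/3 ↦ 1  ≥
p = 0, q = 1 ↦ 1  ≥
p = 1/3, q = 0 ↦ 1/3  <
p = 1/3, q = 1/3 ↦ 1/3  <
p = 1/3, q = 2/3 ↦ 2/3  ≥
p = 1/3, q = 1 ↦ 1  ≥
p = 2/3, q = 0 ↦ 2/3  ≥
p = 2/3, q = 1/3 ↦ 2/3  ≥
p = 2/3, q = 2/3 ↦ 2/3  ≥
p = 2/3, q = 1 ↦ 1  ≥
p = 1, q = 0 ↦ 1  ≥
p = 1, q = 1/3 ↦ 1  ≥
p = 1, q = 2/3 ↦ 1  ≥
p = 1, q = 1 ↦ 1  ≥
So 14 of the 16 assignments meet the threshold.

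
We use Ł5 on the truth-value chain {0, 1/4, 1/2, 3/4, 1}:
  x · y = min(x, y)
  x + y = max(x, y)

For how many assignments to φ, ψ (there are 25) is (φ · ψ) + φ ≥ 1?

value 1: 5 assignments (counts)
value 3/4: 5 assignments
value 1/2: 5 assignments
value 1/4: 5 assignments
value 0: 5 assignments
So 5 of the 25 assignments meet the threshold.

5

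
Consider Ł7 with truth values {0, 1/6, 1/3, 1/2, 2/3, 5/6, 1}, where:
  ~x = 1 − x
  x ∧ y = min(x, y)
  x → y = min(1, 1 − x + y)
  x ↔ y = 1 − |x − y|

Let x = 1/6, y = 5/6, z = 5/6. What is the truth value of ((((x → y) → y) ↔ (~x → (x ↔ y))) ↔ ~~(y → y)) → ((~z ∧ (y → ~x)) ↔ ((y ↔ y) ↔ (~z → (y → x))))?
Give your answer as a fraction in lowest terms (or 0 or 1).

x → y = 1/6 → 5/6 = 1
(x → y) → y = 1 → 5/6 = 5/6
~x = ~1/6 = 5/6
x ↔ y = 1/6 ↔ 5/6 = 1/3
~x → (x ↔ y) = 5/6 → 1/3 = 1/2
((x → y) → y) ↔ (~x → (x ↔ y)) = 5/6 ↔ 1/2 = 2/3
y → y = 5/6 → 5/6 = 1
~(y → y) = ~1 = 0
~~(y → y) = ~0 = 1
(((x → y) → y) ↔ (~x → (x ↔ y))) ↔ ~~(y → y) = 2/3 ↔ 1 = 2/3
~z = ~5/6 = 1/6
~x = ~1/6 = 5/6
y → ~x = 5/6 → 5/6 = 1
~z ∧ (y → ~x) = 1/6 ∧ 1 = 1/6
y ↔ y = 5/6 ↔ 5/6 = 1
~z = ~5/6 = 1/6
y → x = 5/6 → 1/6 = 1/3
~z → (y → x) = 1/6 → 1/3 = 1
(y ↔ y) ↔ (~z → (y → x)) = 1 ↔ 1 = 1
(~z ∧ (y → ~x)) ↔ ((y ↔ y) ↔ (~z → (y → x))) = 1/6 ↔ 1 = 1/6
((((x → y) → y) ↔ (~x → (x ↔ y))) ↔ ~~(y → y)) → ((~z ∧ (y → ~x)) ↔ ((y ↔ y) ↔ (~z → (y → x)))) = 2/3 → 1/6 = 1/2

1/2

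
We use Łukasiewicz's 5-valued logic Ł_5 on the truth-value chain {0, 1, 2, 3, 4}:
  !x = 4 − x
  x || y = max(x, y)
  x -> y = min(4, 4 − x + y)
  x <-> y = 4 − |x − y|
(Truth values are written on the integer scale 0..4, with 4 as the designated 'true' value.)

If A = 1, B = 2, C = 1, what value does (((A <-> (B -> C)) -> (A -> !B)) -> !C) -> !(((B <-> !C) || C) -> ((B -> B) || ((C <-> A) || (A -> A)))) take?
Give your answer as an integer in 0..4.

1

B -> C = 2 -> 1 = 3
A <-> (B -> C) = 1 <-> 3 = 2
!B = !2 = 2
A -> !B = 1 -> 2 = 4
(A <-> (B -> C)) -> (A -> !B) = 2 -> 4 = 4
!C = !1 = 3
((A <-> (B -> C)) -> (A -> !B)) -> !C = 4 -> 3 = 3
!C = !1 = 3
B <-> !C = 2 <-> 3 = 3
(B <-> !C) || C = 3 || 1 = 3
B -> B = 2 -> 2 = 4
C <-> A = 1 <-> 1 = 4
A -> A = 1 -> 1 = 4
(C <-> A) || (A -> A) = 4 || 4 = 4
(B -> B) || ((C <-> A) || (A -> A)) = 4 || 4 = 4
((B <-> !C) || C) -> ((B -> B) || ((C <-> A) || (A -> A))) = 3 -> 4 = 4
!(((B <-> !C) || C) -> ((B -> B) || ((C <-> A) || (A -> A)))) = !4 = 0
(((A <-> (B -> C)) -> (A -> !B)) -> !C) -> !(((B <-> !C) || C) -> ((B -> B) || ((C <-> A) || (A -> A)))) = 3 -> 0 = 1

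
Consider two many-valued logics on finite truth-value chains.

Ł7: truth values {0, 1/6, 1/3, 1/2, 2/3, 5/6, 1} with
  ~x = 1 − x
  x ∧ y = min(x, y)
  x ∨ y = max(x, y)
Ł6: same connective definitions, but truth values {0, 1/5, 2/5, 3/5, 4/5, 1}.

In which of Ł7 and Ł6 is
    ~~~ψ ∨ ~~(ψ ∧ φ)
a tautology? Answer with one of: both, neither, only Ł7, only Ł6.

neither

In Ł7: at φ = 0, ψ = 1/6 the value is 5/6 — not a tautology.
In Ł6: at φ = 0, ψ = 1/5 the value is 4/5 — not a tautology.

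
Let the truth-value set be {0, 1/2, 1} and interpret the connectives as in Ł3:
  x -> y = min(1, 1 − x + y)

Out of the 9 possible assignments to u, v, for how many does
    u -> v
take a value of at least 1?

6

u = 0, v = 0 ↦ 1  ≥
u = 0, v = 1/2 ↦ 1  ≥
u = 0, v = 1 ↦ 1  ≥
u = 1/2, v = 0 ↦ 1/2  <
u = 1/2, v = 1/2 ↦ 1  ≥
u = 1/2, v = 1 ↦ 1  ≥
u = 1, v = 0 ↦ 0  <
u = 1, v = 1/2 ↦ 1/2  <
u = 1, v = 1 ↦ 1  ≥
So 6 of the 9 assignments meet the threshold.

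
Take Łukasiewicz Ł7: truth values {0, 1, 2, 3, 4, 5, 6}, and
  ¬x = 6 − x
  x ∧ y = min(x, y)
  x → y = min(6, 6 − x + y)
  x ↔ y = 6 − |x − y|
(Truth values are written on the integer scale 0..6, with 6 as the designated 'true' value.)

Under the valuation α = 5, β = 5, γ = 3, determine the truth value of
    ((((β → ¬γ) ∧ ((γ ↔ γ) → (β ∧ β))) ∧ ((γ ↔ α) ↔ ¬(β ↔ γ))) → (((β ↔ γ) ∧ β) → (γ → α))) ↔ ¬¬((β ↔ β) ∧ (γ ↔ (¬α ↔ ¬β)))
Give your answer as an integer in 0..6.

3

¬γ = ¬3 = 3
β → ¬γ = 5 → 3 = 4
γ ↔ γ = 3 ↔ 3 = 6
β ∧ β = 5 ∧ 5 = 5
(γ ↔ γ) → (β ∧ β) = 6 → 5 = 5
(β → ¬γ) ∧ ((γ ↔ γ) → (β ∧ β)) = 4 ∧ 5 = 4
γ ↔ α = 3 ↔ 5 = 4
β ↔ γ = 5 ↔ 3 = 4
¬(β ↔ γ) = ¬4 = 2
(γ ↔ α) ↔ ¬(β ↔ γ) = 4 ↔ 2 = 4
((β → ¬γ) ∧ ((γ ↔ γ) → (β ∧ β))) ∧ ((γ ↔ α) ↔ ¬(β ↔ γ)) = 4 ∧ 4 = 4
β ↔ γ = 5 ↔ 3 = 4
(β ↔ γ) ∧ β = 4 ∧ 5 = 4
γ → α = 3 → 5 = 6
((β ↔ γ) ∧ β) → (γ → α) = 4 → 6 = 6
(((β → ¬γ) ∧ ((γ ↔ γ) → (β ∧ β))) ∧ ((γ ↔ α) ↔ ¬(β ↔ γ))) → (((β ↔ γ) ∧ β) → (γ → α)) = 4 → 6 = 6
β ↔ β = 5 ↔ 5 = 6
¬α = ¬5 = 1
¬β = ¬5 = 1
¬α ↔ ¬β = 1 ↔ 1 = 6
γ ↔ (¬α ↔ ¬β) = 3 ↔ 6 = 3
(β ↔ β) ∧ (γ ↔ (¬α ↔ ¬β)) = 6 ∧ 3 = 3
¬((β ↔ β) ∧ (γ ↔ (¬α ↔ ¬β))) = ¬3 = 3
¬¬((β ↔ β) ∧ (γ ↔ (¬α ↔ ¬β))) = ¬3 = 3
((((β → ¬γ) ∧ ((γ ↔ γ) → (β ∧ β))) ∧ ((γ ↔ α) ↔ ¬(β ↔ γ))) → (((β ↔ γ) ∧ β) → (γ → α))) ↔ ¬¬((β ↔ β) ∧ (γ ↔ (¬α ↔ ¬β))) = 6 ↔ 3 = 3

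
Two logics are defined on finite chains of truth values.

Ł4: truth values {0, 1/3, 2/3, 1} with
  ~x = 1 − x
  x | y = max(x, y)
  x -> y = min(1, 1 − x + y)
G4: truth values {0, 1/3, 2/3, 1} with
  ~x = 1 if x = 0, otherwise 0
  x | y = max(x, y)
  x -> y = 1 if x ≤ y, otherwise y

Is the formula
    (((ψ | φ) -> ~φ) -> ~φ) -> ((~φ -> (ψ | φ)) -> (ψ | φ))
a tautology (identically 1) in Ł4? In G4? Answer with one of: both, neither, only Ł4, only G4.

only Ł4

In Ł4: every assignment gives 1 — tautology.
In G4: at φ = 1/3, ψ = 0 the value is 1/3 — not a tautology.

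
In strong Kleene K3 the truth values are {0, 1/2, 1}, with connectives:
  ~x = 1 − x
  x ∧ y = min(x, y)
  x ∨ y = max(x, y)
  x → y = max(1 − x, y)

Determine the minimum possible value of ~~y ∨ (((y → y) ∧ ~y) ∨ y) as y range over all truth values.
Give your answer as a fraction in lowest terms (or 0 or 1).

1/2

Take y = 1/2:
~y = ~1/2 = 1/2
~~y = ~1/2 = 1/2
y → y = 1/2 → 1/2 = 1/2
~y = ~1/2 = 1/2
(y → y) ∧ ~y = 1/2 ∧ 1/2 = 1/2
((y → y) ∧ ~y) ∨ y = 1/2 ∨ 1/2 = 1/2
~~y ∨ (((y → y) ∧ ~y) ∨ y) = 1/2 ∨ 1/2 = 1/2
No assignment yields a value below 1/2, so this is the minimum.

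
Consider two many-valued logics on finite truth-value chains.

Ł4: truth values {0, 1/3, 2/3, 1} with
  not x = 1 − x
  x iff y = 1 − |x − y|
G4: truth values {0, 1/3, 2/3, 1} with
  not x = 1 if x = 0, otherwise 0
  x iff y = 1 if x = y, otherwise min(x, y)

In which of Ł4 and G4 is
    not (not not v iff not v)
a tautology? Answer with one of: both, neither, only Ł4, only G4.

In Ł4: at v = 1/3 the value is 1/3 — not a tautology.
In G4: every assignment gives 1 — tautology.

only G4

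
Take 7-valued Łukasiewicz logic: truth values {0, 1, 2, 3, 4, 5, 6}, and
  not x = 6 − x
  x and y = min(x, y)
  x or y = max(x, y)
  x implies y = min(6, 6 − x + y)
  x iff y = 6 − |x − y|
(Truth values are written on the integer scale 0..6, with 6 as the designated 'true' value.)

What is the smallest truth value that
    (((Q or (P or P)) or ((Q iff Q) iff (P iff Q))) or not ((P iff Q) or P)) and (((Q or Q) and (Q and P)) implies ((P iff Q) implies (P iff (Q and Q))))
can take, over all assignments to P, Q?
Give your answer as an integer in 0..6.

3

Take P = 0, Q = 3:
P or P = 0 or 0 = 0
Q or (P or P) = 3 or 0 = 3
Q iff Q = 3 iff 3 = 6
P iff Q = 0 iff 3 = 3
(Q iff Q) iff (P iff Q) = 6 iff 3 = 3
(Q or (P or P)) or ((Q iff Q) iff (P iff Q)) = 3 or 3 = 3
P iff Q = 0 iff 3 = 3
(P iff Q) or P = 3 or 0 = 3
not ((P iff Q) or P) = not 3 = 3
((Q or (P or P)) or ((Q iff Q) iff (P iff Q))) or not ((P iff Q) or P) = 3 or 3 = 3
Q or Q = 3 or 3 = 3
Q and P = 3 and 0 = 0
(Q or Q) and (Q and P) = 3 and 0 = 0
P iff Q = 0 iff 3 = 3
Q and Q = 3 and 3 = 3
P iff (Q and Q) = 0 iff 3 = 3
(P iff Q) implies (P iff (Q and Q)) = 3 implies 3 = 6
((Q or Q) and (Q and P)) implies ((P iff Q) implies (P iff (Q and Q))) = 0 implies 6 = 6
(((Q or (P or P)) or ((Q iff Q) iff (P iff Q))) or not ((P iff Q) or P)) and (((Q or Q) and (Q and P)) implies ((P iff Q) implies (P iff (Q and Q)))) = 3 and 6 = 3
No assignment yields a value below 3, so this is the minimum.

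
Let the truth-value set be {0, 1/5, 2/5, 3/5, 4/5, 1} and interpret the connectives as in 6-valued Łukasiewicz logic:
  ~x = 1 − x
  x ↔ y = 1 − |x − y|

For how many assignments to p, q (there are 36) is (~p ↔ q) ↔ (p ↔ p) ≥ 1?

value 1: 6 assignments (counts)
value 4/5: 10 assignments
value 3/5: 8 assignments
value 2/5: 6 assignments
value 1/5: 4 assignments
value 0: 2 assignments
So 6 of the 36 assignments meet the threshold.

6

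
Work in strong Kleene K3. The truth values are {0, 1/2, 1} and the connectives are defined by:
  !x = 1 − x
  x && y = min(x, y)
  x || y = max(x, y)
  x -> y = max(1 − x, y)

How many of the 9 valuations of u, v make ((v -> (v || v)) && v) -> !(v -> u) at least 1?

4

u = 0, v = 0 ↦ 1  ≥
u = 0, v = 1/2 ↦ 1/2  <
u = 0, v = 1 ↦ 1  ≥
u = 1/2, v = 0 ↦ 1  ≥
u = 1/2, v = 1/2 ↦ 1/2  <
u = 1/2, v = 1 ↦ 1/2  <
u = 1, v = 0 ↦ 1  ≥
u = 1, v = 1/2 ↦ 1/2  <
u = 1, v = 1 ↦ 0  <
So 4 of the 9 assignments meet the threshold.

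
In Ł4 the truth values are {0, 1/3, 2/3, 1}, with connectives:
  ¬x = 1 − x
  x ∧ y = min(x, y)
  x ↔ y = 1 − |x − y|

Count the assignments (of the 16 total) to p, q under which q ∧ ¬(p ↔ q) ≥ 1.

p = 0, q = 0 ↦ 0  <
p = 0, q = 1/3 ↦ 1/3  <
p = 0, q = 2/3 ↦ 2/3  <
p = 0, q = 1 ↦ 1  ≥
p = 1/3, q = 0 ↦ 0  <
p = 1/3, q = 1/3 ↦ 0  <
p = 1/3, q = 2/3 ↦ 1/3  <
p = 1/3, q = 1 ↦ 2/3  <
p = 2/3, q = 0 ↦ 0  <
p = 2/3, q = 1/3 ↦ 1/3  <
p = 2/3, q = 2/3 ↦ 0  <
p = 2/3, q = 1 ↦ 1/3  <
p = 1, q = 0 ↦ 0  <
p = 1, q = 1/3 ↦ 1/3  <
p = 1, q = 2/3 ↦ 1/3  <
p = 1, q = 1 ↦ 0  <
So 1 of the 16 assignments meets the threshold.

1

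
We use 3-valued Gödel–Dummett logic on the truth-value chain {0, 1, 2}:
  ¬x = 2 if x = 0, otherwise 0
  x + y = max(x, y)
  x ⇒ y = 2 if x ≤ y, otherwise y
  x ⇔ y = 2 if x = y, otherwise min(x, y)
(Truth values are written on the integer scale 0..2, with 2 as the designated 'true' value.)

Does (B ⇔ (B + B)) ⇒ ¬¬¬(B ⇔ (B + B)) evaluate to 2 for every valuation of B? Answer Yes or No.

Counterexample: take B = 0.
B + B = 0 + 0 = 0
B ⇔ (B + B) = 0 ⇔ 0 = 2
B + B = 0 + 0 = 0
B ⇔ (B + B) = 0 ⇔ 0 = 2
¬(B ⇔ (B + B)) = ¬2 = 0
¬¬(B ⇔ (B + B)) = ¬0 = 2
¬¬¬(B ⇔ (B + B)) = ¬2 = 0
(B ⇔ (B + B)) ⇒ ¬¬¬(B ⇔ (B + B)) = 2 ⇒ 0 = 0
This gives 0 ≠ 2.

No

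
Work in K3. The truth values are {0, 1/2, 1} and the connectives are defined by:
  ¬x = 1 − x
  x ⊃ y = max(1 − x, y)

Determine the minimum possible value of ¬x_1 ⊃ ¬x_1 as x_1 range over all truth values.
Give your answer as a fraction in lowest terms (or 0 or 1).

Take x_1 = 1/2:
¬x_1 = ¬1/2 = 1/2
¬x_1 = ¬1/2 = 1/2
¬x_1 ⊃ ¬x_1 = 1/2 ⊃ 1/2 = 1/2
No assignment yields a value below 1/2, so this is the minimum.

1/2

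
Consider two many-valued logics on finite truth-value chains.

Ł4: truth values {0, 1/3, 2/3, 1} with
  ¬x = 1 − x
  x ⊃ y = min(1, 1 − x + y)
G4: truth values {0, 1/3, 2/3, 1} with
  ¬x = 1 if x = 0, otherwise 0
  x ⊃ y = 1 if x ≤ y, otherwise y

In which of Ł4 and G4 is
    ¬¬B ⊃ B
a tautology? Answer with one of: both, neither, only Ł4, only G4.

In Ł4: every assignment gives 1 — tautology.
In G4: at B = 1/3 the value is 1/3 — not a tautology.

only Ł4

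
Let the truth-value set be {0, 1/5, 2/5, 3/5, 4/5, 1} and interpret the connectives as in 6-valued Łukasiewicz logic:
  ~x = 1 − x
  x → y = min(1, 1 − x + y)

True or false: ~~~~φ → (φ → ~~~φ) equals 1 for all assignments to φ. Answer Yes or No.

Counterexample: take φ = 4/5.
~φ = ~4/5 = 1/5
~~φ = ~1/5 = 4/5
~~~φ = ~4/5 = 1/5
~~~~φ = ~1/5 = 4/5
~φ = ~4/5 = 1/5
~~φ = ~1/5 = 4/5
~~~φ = ~4/5 = 1/5
φ → ~~~φ = 4/5 → 1/5 = 2/5
~~~~φ → (φ → ~~~φ) = 4/5 → 2/5 = 3/5
This gives 3/5 ≠ 1.

No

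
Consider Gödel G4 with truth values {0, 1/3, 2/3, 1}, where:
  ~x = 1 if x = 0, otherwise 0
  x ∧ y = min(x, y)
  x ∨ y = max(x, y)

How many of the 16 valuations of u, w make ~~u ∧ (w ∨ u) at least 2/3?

10

u = 0, w = 0 ↦ 0  <
u = 0, w = 1/3 ↦ 0  <
u = 0, w = 2/3 ↦ 0  <
u = 0, w = 1 ↦ 0  <
u = 1/3, w = 0 ↦ 1/3  <
u = 1/3, w = 1/3 ↦ 1/3  <
u = 1/3, w = 2/3 ↦ 2/3  ≥
u = 1/3, w = 1 ↦ 1  ≥
u = 2/3, w = 0 ↦ 2/3  ≥
u = 2/3, w = 1/3 ↦ 2/3  ≥
u = 2/3, w = 2/3 ↦ 2/3  ≥
u = 2/3, w = 1 ↦ 1  ≥
u = 1, w = 0 ↦ 1  ≥
u = 1, w = 1/3 ↦ 1  ≥
u = 1, w = 2/3 ↦ 1  ≥
u = 1, w = 1 ↦ 1  ≥
So 10 of the 16 assignments meet the threshold.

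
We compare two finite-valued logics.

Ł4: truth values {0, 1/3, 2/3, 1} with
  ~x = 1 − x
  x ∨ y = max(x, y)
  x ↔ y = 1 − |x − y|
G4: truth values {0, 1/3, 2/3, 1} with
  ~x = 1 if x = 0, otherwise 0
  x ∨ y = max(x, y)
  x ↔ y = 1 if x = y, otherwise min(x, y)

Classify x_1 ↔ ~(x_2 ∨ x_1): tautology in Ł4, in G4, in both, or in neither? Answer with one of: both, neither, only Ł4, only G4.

In Ł4: at x_1 = 0, x_2 = 0 the value is 0 — not a tautology.
In G4: at x_1 = 0, x_2 = 0 the value is 0 — not a tautology.

neither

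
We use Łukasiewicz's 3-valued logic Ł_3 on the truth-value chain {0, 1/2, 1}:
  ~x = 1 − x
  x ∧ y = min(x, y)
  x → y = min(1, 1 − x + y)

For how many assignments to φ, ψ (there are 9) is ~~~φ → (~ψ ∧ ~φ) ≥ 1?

6

φ = 0, ψ = 0 ↦ 1  ≥
φ = 0, ψ = 1/2 ↦ 1/2  <
φ = 0, ψ = 1 ↦ 0  <
φ = 1/2, ψ = 0 ↦ 1  ≥
φ = 1/2, ψ = 1/2 ↦ 1  ≥
φ = 1/2, ψ = 1 ↦ 1/2  <
φ = 1, ψ = 0 ↦ 1  ≥
φ = 1, ψ = 1/2 ↦ 1  ≥
φ = 1, ψ = 1 ↦ 1  ≥
So 6 of the 9 assignments meet the threshold.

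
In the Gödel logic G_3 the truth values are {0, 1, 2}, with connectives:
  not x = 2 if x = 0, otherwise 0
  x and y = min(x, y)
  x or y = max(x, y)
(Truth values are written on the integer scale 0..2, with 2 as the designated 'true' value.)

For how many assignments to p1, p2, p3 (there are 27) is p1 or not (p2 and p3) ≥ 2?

value 2: 19 assignments (counts)
value 1: 4 assignments
value 0: 4 assignments
So 19 of the 27 assignments meet the threshold.

19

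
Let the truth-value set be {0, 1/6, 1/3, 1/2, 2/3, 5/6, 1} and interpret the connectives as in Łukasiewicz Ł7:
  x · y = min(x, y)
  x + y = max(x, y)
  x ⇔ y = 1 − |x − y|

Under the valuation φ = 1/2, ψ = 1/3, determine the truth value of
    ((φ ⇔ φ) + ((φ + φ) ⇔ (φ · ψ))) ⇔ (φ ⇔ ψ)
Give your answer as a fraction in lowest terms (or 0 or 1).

φ ⇔ φ = 1/2 ⇔ 1/2 = 1
φ + φ = 1/2 + 1/2 = 1/2
φ · ψ = 1/2 · 1/3 = 1/3
(φ + φ) ⇔ (φ · ψ) = 1/2 ⇔ 1/3 = 5/6
(φ ⇔ φ) + ((φ + φ) ⇔ (φ · ψ)) = 1 + 5/6 = 1
φ ⇔ ψ = 1/2 ⇔ 1/3 = 5/6
((φ ⇔ φ) + ((φ + φ) ⇔ (φ · ψ))) ⇔ (φ ⇔ ψ) = 1 ⇔ 5/6 = 5/6

5/6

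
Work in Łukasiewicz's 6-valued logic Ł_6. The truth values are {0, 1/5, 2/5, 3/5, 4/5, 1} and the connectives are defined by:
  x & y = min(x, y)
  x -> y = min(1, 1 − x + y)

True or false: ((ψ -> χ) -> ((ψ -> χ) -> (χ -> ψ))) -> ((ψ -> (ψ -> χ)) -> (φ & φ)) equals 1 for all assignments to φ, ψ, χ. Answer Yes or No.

No

Counterexample: take φ = 0, ψ = 0, χ = 0.
ψ -> χ = 0 -> 0 = 1
ψ -> χ = 0 -> 0 = 1
χ -> ψ = 0 -> 0 = 1
(ψ -> χ) -> (χ -> ψ) = 1 -> 1 = 1
(ψ -> χ) -> ((ψ -> χ) -> (χ -> ψ)) = 1 -> 1 = 1
ψ -> χ = 0 -> 0 = 1
ψ -> (ψ -> χ) = 0 -> 1 = 1
φ & φ = 0 & 0 = 0
(ψ -> (ψ -> χ)) -> (φ & φ) = 1 -> 0 = 0
((ψ -> χ) -> ((ψ -> χ) -> (χ -> ψ))) -> ((ψ -> (ψ -> χ)) -> (φ & φ)) = 1 -> 0 = 0
This gives 0 ≠ 1.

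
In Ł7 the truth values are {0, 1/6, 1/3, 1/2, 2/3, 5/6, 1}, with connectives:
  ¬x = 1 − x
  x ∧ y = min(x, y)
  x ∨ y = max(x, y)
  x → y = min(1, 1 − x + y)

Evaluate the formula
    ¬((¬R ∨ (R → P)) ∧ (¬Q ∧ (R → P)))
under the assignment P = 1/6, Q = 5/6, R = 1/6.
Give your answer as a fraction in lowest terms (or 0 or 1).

5/6

¬R = ¬1/6 = 5/6
R → P = 1/6 → 1/6 = 1
¬R ∨ (R → P) = 5/6 ∨ 1 = 1
¬Q = ¬5/6 = 1/6
R → P = 1/6 → 1/6 = 1
¬Q ∧ (R → P) = 1/6 ∧ 1 = 1/6
(¬R ∨ (R → P)) ∧ (¬Q ∧ (R → P)) = 1 ∧ 1/6 = 1/6
¬((¬R ∨ (R → P)) ∧ (¬Q ∧ (R → P))) = ¬1/6 = 5/6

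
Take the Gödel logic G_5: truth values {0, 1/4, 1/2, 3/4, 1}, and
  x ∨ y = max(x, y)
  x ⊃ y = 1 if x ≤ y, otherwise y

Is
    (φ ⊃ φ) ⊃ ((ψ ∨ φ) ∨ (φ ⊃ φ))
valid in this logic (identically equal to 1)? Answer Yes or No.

Yes

At φ = 1/4, ψ = 1/2, for instance:
φ ⊃ φ = 1/4 ⊃ 1/4 = 1
ψ ∨ φ = 1/2 ∨ 1/4 = 1/2
(ψ ∨ φ) ∨ (φ ⊃ φ) = 1/2 ∨ 1 = 1
(φ ⊃ φ) ⊃ ((ψ ∨ φ) ∨ (φ ⊃ φ)) = 1 ⊃ 1 = 1
and checking the remaining 24 assignments likewise gives ≥ 1 in every case.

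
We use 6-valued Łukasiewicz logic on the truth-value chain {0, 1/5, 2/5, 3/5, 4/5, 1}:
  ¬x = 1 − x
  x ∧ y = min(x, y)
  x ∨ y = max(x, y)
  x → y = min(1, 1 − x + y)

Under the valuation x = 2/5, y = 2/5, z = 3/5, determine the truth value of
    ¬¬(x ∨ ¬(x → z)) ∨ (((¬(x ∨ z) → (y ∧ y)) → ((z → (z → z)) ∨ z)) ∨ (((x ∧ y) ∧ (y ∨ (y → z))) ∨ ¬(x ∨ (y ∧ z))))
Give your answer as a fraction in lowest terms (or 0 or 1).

1

x → z = 2/5 → 3/5 = 1
¬(x → z) = ¬1 = 0
x ∨ ¬(x → z) = 2/5 ∨ 0 = 2/5
¬(x ∨ ¬(x → z)) = ¬2/5 = 3/5
¬¬(x ∨ ¬(x → z)) = ¬3/5 = 2/5
x ∨ z = 2/5 ∨ 3/5 = 3/5
¬(x ∨ z) = ¬3/5 = 2/5
y ∧ y = 2/5 ∧ 2/5 = 2/5
¬(x ∨ z) → (y ∧ y) = 2/5 → 2/5 = 1
z → z = 3/5 → 3/5 = 1
z → (z → z) = 3/5 → 1 = 1
(z → (z → z)) ∨ z = 1 ∨ 3/5 = 1
(¬(x ∨ z) → (y ∧ y)) → ((z → (z → z)) ∨ z) = 1 → 1 = 1
x ∧ y = 2/5 ∧ 2/5 = 2/5
y → z = 2/5 → 3/5 = 1
y ∨ (y → z) = 2/5 ∨ 1 = 1
(x ∧ y) ∧ (y ∨ (y → z)) = 2/5 ∧ 1 = 2/5
y ∧ z = 2/5 ∧ 3/5 = 2/5
x ∨ (y ∧ z) = 2/5 ∨ 2/5 = 2/5
¬(x ∨ (y ∧ z)) = ¬2/5 = 3/5
((x ∧ y) ∧ (y ∨ (y → z))) ∨ ¬(x ∨ (y ∧ z)) = 2/5 ∨ 3/5 = 3/5
((¬(x ∨ z) → (y ∧ y)) → ((z → (z → z)) ∨ z)) ∨ (((x ∧ y) ∧ (y ∨ (y → z))) ∨ ¬(x ∨ (y ∧ z))) = 1 ∨ 3/5 = 1
¬¬(x ∨ ¬(x → z)) ∨ (((¬(x ∨ z) → (y ∧ y)) → ((z → (z → z)) ∨ z)) ∨ (((x ∧ y) ∧ (y ∨ (y → z))) ∨ ¬(x ∨ (y ∧ z)))) = 2/5 ∨ 1 = 1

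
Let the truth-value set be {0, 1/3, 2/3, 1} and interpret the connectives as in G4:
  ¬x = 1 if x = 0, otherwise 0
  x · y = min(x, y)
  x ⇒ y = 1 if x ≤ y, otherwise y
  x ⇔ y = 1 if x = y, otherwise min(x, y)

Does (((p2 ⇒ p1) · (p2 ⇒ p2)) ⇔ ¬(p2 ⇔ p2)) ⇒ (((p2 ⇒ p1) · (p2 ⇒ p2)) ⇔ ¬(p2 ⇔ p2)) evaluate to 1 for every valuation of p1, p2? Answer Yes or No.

Yes

p1 = 0, p2 = 0 ↦ 1
p1 = 0, p2 = 1/3 ↦ 1
p1 = 0, p2 = 2/3 ↦ 1
p1 = 0, p2 = 1 ↦ 1
p1 = 1/3, p2 = 0 ↦ 1
p1 = 1/3, p2 = 1/3 ↦ 1
p1 = 1/3, p2 = 2/3 ↦ 1
p1 = 1/3, p2 = 1 ↦ 1
p1 = 2/3, p2 = 0 ↦ 1
p1 = 2/3, p2 = 1/3 ↦ 1
p1 = 2/3, p2 = 2/3 ↦ 1
p1 = 2/3, p2 = 1 ↦ 1
p1 = 1, p2 = 0 ↦ 1
p1 = 1, p2 = 1/3 ↦ 1
p1 = 1, p2 = 2/3 ↦ 1
p1 = 1, p2 = 1 ↦ 1
Every assignment gives a value ≥ 1.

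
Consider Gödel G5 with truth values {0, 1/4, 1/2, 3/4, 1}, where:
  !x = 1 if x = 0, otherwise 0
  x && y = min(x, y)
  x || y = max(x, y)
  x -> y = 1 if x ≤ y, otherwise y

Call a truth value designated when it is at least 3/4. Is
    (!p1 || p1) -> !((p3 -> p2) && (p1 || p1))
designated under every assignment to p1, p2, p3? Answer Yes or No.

Counterexample: take p1 = 1/4, p2 = 0, p3 = 0.
!p1 = !1/4 = 0
!p1 || p1 = 0 || 1/4 = 1/4
p3 -> p2 = 0 -> 0 = 1
p1 || p1 = 1/4 || 1/4 = 1/4
(p3 -> p2) && (p1 || p1) = 1 && 1/4 = 1/4
!((p3 -> p2) && (p1 || p1)) = !1/4 = 0
(!p1 || p1) -> !((p3 -> p2) && (p1 || p1)) = 1/4 -> 0 = 0
This gives 0, which is below 3/4.

No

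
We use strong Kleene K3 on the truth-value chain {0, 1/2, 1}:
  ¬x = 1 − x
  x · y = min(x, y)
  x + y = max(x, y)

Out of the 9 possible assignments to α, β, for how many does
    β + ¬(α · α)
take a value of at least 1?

5

α = 0, β = 0 ↦ 1  ≥
α = 0, β = 1/2 ↦ 1  ≥
α = 0, β = 1 ↦ 1  ≥
α = 1/2, β = 0 ↦ 1/2  <
α = 1/2, β = 1/2 ↦ 1/2  <
α = 1/2, β = 1 ↦ 1  ≥
α = 1, β = 0 ↦ 0  <
α = 1, β = 1/2 ↦ 1/2  <
α = 1, β = 1 ↦ 1  ≥
So 5 of the 9 assignments meet the threshold.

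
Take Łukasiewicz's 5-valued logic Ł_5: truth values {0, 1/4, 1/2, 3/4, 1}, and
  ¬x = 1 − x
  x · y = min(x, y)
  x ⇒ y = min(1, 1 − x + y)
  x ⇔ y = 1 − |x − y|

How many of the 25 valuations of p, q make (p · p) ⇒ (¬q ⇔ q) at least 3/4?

value 1: 13 assignments (counts)
value 3/4: 4 assignments (counts)
value 1/2: 4 assignments
value 1/4: 2 assignments
value 0: 2 assignments
So 17 of the 25 assignments meet the threshold.

17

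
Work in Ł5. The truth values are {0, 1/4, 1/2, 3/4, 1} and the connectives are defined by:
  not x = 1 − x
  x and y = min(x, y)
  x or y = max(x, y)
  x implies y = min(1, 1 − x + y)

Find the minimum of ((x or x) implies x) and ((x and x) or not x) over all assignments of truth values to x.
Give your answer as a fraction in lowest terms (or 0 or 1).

1/2

Take x = 1/2:
x or x = 1/2 or 1/2 = 1/2
(x or x) implies x = 1/2 implies 1/2 = 1
x and x = 1/2 and 1/2 = 1/2
not x = not 1/2 = 1/2
(x and x) or not x = 1/2 or 1/2 = 1/2
((x or x) implies x) and ((x and x) or not x) = 1 and 1/2 = 1/2
No assignment yields a value below 1/2, so this is the minimum.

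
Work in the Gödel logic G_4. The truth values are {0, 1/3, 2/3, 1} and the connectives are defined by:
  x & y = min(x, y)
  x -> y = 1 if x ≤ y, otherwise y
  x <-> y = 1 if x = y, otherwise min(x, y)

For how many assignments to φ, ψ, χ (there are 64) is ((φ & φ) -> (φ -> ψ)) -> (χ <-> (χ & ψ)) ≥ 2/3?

57

value 1: 54 assignments (counts)
value 2/3: 3 assignments (counts)
value 1/3: 4 assignments
value 0: 3 assignments
So 57 of the 64 assignments meet the threshold.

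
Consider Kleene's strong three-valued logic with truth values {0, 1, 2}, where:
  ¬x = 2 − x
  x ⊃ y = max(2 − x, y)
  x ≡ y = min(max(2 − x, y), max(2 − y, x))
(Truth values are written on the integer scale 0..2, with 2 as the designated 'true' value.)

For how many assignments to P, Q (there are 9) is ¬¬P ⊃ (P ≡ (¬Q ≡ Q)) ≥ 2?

3

P = 0, Q = 0 ↦ 2  ≥
P = 0, Q = 1 ↦ 2  ≥
P = 0, Q = 2 ↦ 2  ≥
P = 1, Q = 0 ↦ 1  <
P = 1, Q = 1 ↦ 1  <
P = 1, Q = 2 ↦ 1  <
P = 2, Q = 0 ↦ 0  <
P = 2, Q = 1 ↦ 1  <
P = 2, Q = 2 ↦ 0  <
So 3 of the 9 assignments meet the threshold.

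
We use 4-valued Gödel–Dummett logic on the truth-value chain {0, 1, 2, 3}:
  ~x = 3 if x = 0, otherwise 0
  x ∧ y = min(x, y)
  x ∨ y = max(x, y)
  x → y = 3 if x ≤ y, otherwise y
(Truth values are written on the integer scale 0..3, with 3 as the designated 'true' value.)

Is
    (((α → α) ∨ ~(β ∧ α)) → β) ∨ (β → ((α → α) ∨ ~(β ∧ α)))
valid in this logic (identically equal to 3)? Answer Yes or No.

Yes

α = 0, β = 0 ↦ 3
α = 0, β = 1 ↦ 3
α = 0, β = 2 ↦ 3
α = 0, β = 3 ↦ 3
α = 1, β = 0 ↦ 3
α = 1, β = 1 ↦ 3
α = 1, β = 2 ↦ 3
α = 1, β = 3 ↦ 3
α = 2, β = 0 ↦ 3
α = 2, β = 1 ↦ 3
α = 2, β = 2 ↦ 3
α = 2, β = 3 ↦ 3
α = 3, β = 0 ↦ 3
α = 3, β = 1 ↦ 3
α = 3, β = 2 ↦ 3
α = 3, β = 3 ↦ 3
Every assignment gives a value ≥ 3.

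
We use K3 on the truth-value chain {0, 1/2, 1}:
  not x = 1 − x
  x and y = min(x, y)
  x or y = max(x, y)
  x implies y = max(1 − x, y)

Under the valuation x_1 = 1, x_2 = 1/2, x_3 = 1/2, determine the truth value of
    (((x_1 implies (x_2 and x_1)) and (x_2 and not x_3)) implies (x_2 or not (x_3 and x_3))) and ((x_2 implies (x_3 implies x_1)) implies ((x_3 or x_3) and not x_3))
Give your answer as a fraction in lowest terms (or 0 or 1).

1/2

x_2 and x_1 = 1/2 and 1 = 1/2
x_1 implies (x_2 and x_1) = 1 implies 1/2 = 1/2
not x_3 = not 1/2 = 1/2
x_2 and not x_3 = 1/2 and 1/2 = 1/2
(x_1 implies (x_2 and x_1)) and (x_2 and not x_3) = 1/2 and 1/2 = 1/2
x_3 and x_3 = 1/2 and 1/2 = 1/2
not (x_3 and x_3) = not 1/2 = 1/2
x_2 or not (x_3 and x_3) = 1/2 or 1/2 = 1/2
((x_1 implies (x_2 and x_1)) and (x_2 and not x_3)) implies (x_2 or not (x_3 and x_3)) = 1/2 implies 1/2 = 1/2
x_3 implies x_1 = 1/2 implies 1 = 1
x_2 implies (x_3 implies x_1) = 1/2 implies 1 = 1
x_3 or x_3 = 1/2 or 1/2 = 1/2
not x_3 = not 1/2 = 1/2
(x_3 or x_3) and not x_3 = 1/2 and 1/2 = 1/2
(x_2 implies (x_3 implies x_1)) implies ((x_3 or x_3) and not x_3) = 1 implies 1/2 = 1/2
(((x_1 implies (x_2 and x_1)) and (x_2 and not x_3)) implies (x_2 or not (x_3 and x_3))) and ((x_2 implies (x_3 implies x_1)) implies ((x_3 or x_3) and not x_3)) = 1/2 and 1/2 = 1/2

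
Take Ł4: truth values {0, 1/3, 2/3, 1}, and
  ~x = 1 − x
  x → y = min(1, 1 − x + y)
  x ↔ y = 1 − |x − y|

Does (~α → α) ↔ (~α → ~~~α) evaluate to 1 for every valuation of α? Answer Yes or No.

Counterexample: take α = 0.
~α = ~0 = 1
~α → α = 1 → 0 = 0
~α = ~0 = 1
~α = ~0 = 1
~~α = ~1 = 0
~~~α = ~0 = 1
~α → ~~~α = 1 → 1 = 1
(~α → α) ↔ (~α → ~~~α) = 0 ↔ 1 = 0
This gives 0 ≠ 1.

No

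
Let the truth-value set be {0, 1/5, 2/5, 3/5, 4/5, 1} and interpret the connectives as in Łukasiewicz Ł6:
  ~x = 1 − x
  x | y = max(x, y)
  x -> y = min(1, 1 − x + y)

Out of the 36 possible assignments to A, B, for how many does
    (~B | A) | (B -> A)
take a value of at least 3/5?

value 1: 21 assignments (counts)
value 4/5: 5 assignments (counts)
value 3/5: 4 assignments (counts)
value 2/5: 3 assignments
value 1/5: 2 assignments
value 0: 1 assignment
So 30 of the 36 assignments meet the threshold.

30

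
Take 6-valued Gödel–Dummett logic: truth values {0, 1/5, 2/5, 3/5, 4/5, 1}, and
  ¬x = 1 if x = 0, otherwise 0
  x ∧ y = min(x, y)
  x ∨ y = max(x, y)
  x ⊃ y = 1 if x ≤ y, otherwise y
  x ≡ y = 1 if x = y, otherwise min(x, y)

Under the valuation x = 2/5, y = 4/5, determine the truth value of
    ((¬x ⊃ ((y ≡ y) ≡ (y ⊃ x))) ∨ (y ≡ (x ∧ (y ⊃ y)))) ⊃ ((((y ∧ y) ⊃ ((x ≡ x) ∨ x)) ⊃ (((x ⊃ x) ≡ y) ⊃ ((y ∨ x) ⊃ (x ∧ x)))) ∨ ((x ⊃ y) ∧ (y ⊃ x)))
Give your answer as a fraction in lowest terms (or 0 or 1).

¬x = ¬2/5 = 0
y ≡ y = 4/5 ≡ 4/5 = 1
y ⊃ x = 4/5 ⊃ 2/5 = 2/5
(y ≡ y) ≡ (y ⊃ x) = 1 ≡ 2/5 = 2/5
¬x ⊃ ((y ≡ y) ≡ (y ⊃ x)) = 0 ⊃ 2/5 = 1
y ⊃ y = 4/5 ⊃ 4/5 = 1
x ∧ (y ⊃ y) = 2/5 ∧ 1 = 2/5
y ≡ (x ∧ (y ⊃ y)) = 4/5 ≡ 2/5 = 2/5
(¬x ⊃ ((y ≡ y) ≡ (y ⊃ x))) ∨ (y ≡ (x ∧ (y ⊃ y))) = 1 ∨ 2/5 = 1
y ∧ y = 4/5 ∧ 4/5 = 4/5
x ≡ x = 2/5 ≡ 2/5 = 1
(x ≡ x) ∨ x = 1 ∨ 2/5 = 1
(y ∧ y) ⊃ ((x ≡ x) ∨ x) = 4/5 ⊃ 1 = 1
x ⊃ x = 2/5 ⊃ 2/5 = 1
(x ⊃ x) ≡ y = 1 ≡ 4/5 = 4/5
y ∨ x = 4/5 ∨ 2/5 = 4/5
x ∧ x = 2/5 ∧ 2/5 = 2/5
(y ∨ x) ⊃ (x ∧ x) = 4/5 ⊃ 2/5 = 2/5
((x ⊃ x) ≡ y) ⊃ ((y ∨ x) ⊃ (x ∧ x)) = 4/5 ⊃ 2/5 = 2/5
((y ∧ y) ⊃ ((x ≡ x) ∨ x)) ⊃ (((x ⊃ x) ≡ y) ⊃ ((y ∨ x) ⊃ (x ∧ x))) = 1 ⊃ 2/5 = 2/5
x ⊃ y = 2/5 ⊃ 4/5 = 1
y ⊃ x = 4/5 ⊃ 2/5 = 2/5
(x ⊃ y) ∧ (y ⊃ x) = 1 ∧ 2/5 = 2/5
(((y ∧ y) ⊃ ((x ≡ x) ∨ x)) ⊃ (((x ⊃ x) ≡ y) ⊃ ((y ∨ x) ⊃ (x ∧ x)))) ∨ ((x ⊃ y) ∧ (y ⊃ x)) = 2/5 ∨ 2/5 = 2/5
((¬x ⊃ ((y ≡ y) ≡ (y ⊃ x))) ∨ (y ≡ (x ∧ (y ⊃ y)))) ⊃ ((((y ∧ y) ⊃ ((x ≡ x) ∨ x)) ⊃ (((x ⊃ x) ≡ y) ⊃ ((y ∨ x) ⊃ (x ∧ x)))) ∨ ((x ⊃ y) ∧ (y ⊃ x))) = 1 ⊃ 2/5 = 2/5

2/5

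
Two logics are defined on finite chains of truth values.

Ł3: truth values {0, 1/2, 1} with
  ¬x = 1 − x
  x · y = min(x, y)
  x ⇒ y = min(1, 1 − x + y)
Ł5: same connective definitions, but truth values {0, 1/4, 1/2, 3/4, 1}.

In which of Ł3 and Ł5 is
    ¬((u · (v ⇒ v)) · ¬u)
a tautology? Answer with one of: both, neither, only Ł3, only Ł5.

In Ł3: at u = 1/2, v = 0 the value is 1/2 — not a tautology.
In Ł5: at u = 1/4, v = 0 the value is 3/4 — not a tautology.

neither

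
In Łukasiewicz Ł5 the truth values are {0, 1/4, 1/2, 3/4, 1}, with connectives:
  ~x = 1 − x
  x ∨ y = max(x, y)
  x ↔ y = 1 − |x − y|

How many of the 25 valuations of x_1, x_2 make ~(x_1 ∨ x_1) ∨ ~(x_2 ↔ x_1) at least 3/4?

value 1: 6 assignments (counts)
value 3/4: 7 assignments (counts)
value 1/2: 7 assignments
value 1/4: 4 assignments
value 0: 1 assignment
So 13 of the 25 assignments meet the threshold.

13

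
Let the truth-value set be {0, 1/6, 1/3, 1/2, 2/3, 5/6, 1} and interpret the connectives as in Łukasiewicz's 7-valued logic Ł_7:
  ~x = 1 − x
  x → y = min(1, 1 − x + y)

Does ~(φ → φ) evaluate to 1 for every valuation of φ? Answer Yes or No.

Counterexample: take φ = 0.
φ → φ = 0 → 0 = 1
~(φ → φ) = ~1 = 0
This gives 0 ≠ 1.

No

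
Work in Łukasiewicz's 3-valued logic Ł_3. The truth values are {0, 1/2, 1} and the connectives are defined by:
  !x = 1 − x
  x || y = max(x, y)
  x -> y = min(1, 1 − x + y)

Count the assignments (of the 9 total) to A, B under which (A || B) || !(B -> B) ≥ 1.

A = 0, B = 0 ↦ 0  <
A = 0, B = 1/2 ↦ 1/2  <
A = 0, B = 1 ↦ 1  ≥
A = 1/2, B = 0 ↦ 1/2  <
A = 1/2, B = 1/2 ↦ 1/2  <
A = 1/2, B = 1 ↦ 1  ≥
A = 1, B = 0 ↦ 1  ≥
A = 1, B = 1/2 ↦ 1  ≥
A = 1, B = 1 ↦ 1  ≥
So 5 of the 9 assignments meet the threshold.

5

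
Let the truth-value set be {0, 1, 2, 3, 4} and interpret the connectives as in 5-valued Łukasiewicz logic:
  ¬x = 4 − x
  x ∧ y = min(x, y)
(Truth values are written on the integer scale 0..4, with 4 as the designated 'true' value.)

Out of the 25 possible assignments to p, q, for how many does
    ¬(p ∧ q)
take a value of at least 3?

16

value 4: 9 assignments (counts)
value 3: 7 assignments (counts)
value 2: 5 assignments
value 1: 3 assignments
value 0: 1 assignment
So 16 of the 25 assignments meet the threshold.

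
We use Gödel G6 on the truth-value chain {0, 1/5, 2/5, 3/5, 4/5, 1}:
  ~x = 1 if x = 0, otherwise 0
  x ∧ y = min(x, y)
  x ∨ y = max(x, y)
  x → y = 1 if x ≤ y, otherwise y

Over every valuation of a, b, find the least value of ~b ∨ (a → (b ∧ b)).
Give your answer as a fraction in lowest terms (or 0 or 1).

Take a = 2/5, b = 1/5:
~b = ~1/5 = 0
b ∧ b = 1/5 ∧ 1/5 = 1/5
a → (b ∧ b) = 2/5 → 1/5 = 1/5
~b ∨ (a → (b ∧ b)) = 0 ∨ 1/5 = 1/5
No assignment yields a value below 1/5, so this is the minimum.

1/5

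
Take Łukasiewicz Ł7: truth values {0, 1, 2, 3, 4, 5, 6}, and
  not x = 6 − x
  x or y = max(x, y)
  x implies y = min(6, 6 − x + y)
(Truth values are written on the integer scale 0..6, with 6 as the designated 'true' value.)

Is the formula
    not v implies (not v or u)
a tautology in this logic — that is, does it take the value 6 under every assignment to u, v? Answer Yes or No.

Yes

At u = 0, v = 5, for instance:
not v = not 5 = 1
not v or u = 1 or 0 = 1
not v implies (not v or u) = 1 implies 1 = 6
and checking the remaining 48 assignments likewise gives ≥ 6 in every case.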